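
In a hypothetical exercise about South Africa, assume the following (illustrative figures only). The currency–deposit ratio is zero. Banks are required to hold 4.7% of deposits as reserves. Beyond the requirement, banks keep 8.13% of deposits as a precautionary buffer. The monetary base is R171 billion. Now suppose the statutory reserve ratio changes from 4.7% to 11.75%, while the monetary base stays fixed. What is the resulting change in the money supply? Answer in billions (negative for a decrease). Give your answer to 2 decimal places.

Initially m₁ = 1 / (0.047 + 0.0813) ≈ 7.794232, so M₁ = 7.794232 × 171 ≈ 1332.8137 billion.
After the change m₂ = 1 / (0.1175 + 0.0813) ≈ 5.030181, so M₂ = 5.030181 × 171 ≈ 860.161 billion.
ΔM = M₂ − M₁ = 860.161 − 1332.8137 = -472.6527 billion.

-472.65 billion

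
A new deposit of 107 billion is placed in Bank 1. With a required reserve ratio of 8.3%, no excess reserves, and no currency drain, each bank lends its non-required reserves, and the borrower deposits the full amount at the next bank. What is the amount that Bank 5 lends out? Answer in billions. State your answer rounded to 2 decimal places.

69.38 billion

Each bank lends a fraction (1 − rr) = 0.9170 of the deposit it receives, so Bank 5 receives 107·0.9170^4 and lends 107·0.9170^5 ≈ 69.3794 billion.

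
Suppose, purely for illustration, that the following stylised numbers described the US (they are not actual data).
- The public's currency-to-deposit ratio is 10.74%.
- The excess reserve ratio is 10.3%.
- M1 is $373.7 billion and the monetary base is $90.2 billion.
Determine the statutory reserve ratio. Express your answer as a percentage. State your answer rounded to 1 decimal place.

5.7%

Using m = M/MB = 373.7/90.2 ≈ 4.143016. Since m = (1 + c)/(c + rr + e), the denominator satisfies c + rr + e = (1 + c)/m = (1 + 0.1074) / 4.143016 ≈ 0.267293.
With c = 0.1074 and e = 0.103, the statutory reserve ratio is 0.267293 − 0.1074 − 0.103 = 0.056893.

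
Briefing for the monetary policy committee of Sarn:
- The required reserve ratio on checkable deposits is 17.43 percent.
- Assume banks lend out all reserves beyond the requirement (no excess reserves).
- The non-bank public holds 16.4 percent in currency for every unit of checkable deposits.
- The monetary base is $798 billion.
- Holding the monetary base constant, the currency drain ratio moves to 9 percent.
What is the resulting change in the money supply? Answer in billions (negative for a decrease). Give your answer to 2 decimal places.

$545.33 billion

Initially m₁ = (1 + 0.164) / (0.1743 + 0.164) ≈ 3.440733, so M₁ = 3.440733 × 798 ≈ 2745.7049 billion.
After the change m₂ = (1 + 0.09) / (0.1743 + 0.09) ≈ 4.124101, so M₂ = 4.124101 × 798 ≈ 3291.0326 billion.
ΔM = M₂ − M₁ = 3291.0326 − 2745.7049 = 545.3277 billion.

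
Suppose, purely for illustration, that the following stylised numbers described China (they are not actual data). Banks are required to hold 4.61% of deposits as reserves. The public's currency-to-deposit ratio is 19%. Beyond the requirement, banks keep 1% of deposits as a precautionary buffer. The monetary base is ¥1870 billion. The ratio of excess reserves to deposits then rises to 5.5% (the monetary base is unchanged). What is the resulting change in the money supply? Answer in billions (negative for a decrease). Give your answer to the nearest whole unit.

-1398 billion

Initially m₁ = (1 + 0.19) / (0.0461 + 0.01 + 0.19) ≈ 4.83543, so M₁ = 4.83543 × 1870 = 9042.2541 billion.
After the change m₂ = (1 + 0.19) / (0.0461 + 0.055 + 0.19) ≈ 4.08794, so M₂ = 4.08794 × 1870 = 7644.4478 billion.
ΔM = M₂ − M₁ = 7644.4478 − 9042.2541 = -1397.8063 billion.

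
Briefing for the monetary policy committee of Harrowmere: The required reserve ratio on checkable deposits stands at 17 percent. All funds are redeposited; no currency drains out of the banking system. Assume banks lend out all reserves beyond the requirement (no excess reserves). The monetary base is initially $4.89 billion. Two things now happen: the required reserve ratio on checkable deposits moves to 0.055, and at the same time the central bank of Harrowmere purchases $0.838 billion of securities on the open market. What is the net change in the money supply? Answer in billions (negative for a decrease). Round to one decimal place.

Before: m₁ = 1 / (0.17) ≈ 5.8824, MB₁ = 4.89, so M₁ = 5.8824 × 4.89 ≈ 28.7649 billion.
After: m₂ = 1 / (0.055) ≈ 18.1818, MB₂ = 4.89 + 0.838 = 5.728, so M₂ = 18.1818 × 5.728 ≈ 104.1454 billion.
ΔM = M₂ − M₁ = 104.1454 − 28.7649 = 75.3805 billion.

$75.4 billion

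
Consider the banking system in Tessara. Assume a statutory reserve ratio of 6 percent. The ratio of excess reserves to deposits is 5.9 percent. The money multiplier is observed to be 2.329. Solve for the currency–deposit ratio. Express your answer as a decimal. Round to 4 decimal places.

0.5439

Using m = 2.329. From m = (1 + c)/(c + rr + e), rearranging gives 1 + c = m·(c + rr + e), so c·(1 − m) = m·(rr + e) − 1.
Hence c = [m·(rr + e) − 1]/(1 − m) = [2.329 × (0.06 + 0.059) − 1] / (1 − 2.329) ≈ 0.543904.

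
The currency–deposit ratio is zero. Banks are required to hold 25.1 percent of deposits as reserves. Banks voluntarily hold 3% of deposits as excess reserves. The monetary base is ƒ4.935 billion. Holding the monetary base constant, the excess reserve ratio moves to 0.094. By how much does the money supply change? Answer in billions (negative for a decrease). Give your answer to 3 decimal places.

-3.258 billion

Initially m₁ = 1 / (0.251 + 0.03) ≈ 3.55872, so M₁ = 3.55872 × 4.935 ≈ 17.5623 billion.
After the change m₂ = 1 / (0.251 + 0.094) ≈ 2.89855, so M₂ = 2.89855 × 4.935 ≈ 14.3043 billion.
ΔM = M₂ − M₁ = 14.3043 − 17.5623 = -3.258 billion.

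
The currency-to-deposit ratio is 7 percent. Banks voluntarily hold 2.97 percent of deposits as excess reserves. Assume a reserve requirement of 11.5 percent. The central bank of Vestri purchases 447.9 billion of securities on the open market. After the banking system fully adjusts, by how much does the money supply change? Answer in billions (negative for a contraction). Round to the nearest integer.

The money multiplier is m = (1 + c) / (rr + e + c) = (1 + 0.07) / (0.115 + 0.0297 + 0.07) ≈ 4.9837.
The purchase adds 447.9 billion of base, so ΔM = m × ΔMB = 4.9837 × (+447.9) ≈ 2232.1992 billion.

2232 billion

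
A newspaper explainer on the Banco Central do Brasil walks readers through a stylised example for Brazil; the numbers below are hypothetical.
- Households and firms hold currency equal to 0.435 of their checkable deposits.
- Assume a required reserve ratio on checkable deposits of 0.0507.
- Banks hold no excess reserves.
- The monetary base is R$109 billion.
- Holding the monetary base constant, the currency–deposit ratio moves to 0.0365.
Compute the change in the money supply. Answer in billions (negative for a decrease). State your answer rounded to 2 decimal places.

R$973.58 billion

Initially m₁ = (1 + 0.435) / (0.0507 + 0.435) ≈ 2.954499, so M₁ = 2.954499 × 109 ≈ 322.0404 billion.
After the change m₂ = (1 + 0.0365) / (0.0507 + 0.0365) ≈ 11.886468, so M₂ = 11.886468 × 109 ≈ 1295.625 billion.
ΔM = M₂ − M₁ = 1295.625 − 322.0404 = 973.5846 billion.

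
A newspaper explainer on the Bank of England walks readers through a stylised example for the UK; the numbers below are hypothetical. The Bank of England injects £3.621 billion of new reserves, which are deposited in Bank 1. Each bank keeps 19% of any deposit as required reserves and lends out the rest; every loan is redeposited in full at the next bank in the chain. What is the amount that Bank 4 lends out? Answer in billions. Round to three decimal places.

Each bank lends a fraction (1 − rr) = 0.8100 of the deposit it receives, so Bank 4 receives 3.621·0.8100^3 and lends 3.621·0.8100^4 ≈ 1.5587 billion.

£1.559 billion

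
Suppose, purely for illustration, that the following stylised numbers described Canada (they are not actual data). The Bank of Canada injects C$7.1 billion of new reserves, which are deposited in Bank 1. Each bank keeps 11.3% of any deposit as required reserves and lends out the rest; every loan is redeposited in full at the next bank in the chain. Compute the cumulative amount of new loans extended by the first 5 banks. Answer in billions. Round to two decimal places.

C$25.13 billion

Bank i lends (1 − rr)^i of the original deposit: Bank 1 lends 7.1·0.8870 = 6.2977, Bank 2 lends 7.1·0.8870² ≈ 5.5861, and so on.
Summing a geometric series: total = 7.1·[0.8870·(1 − 0.8870^5) / (1 − 0.8870)] ≈ 25.1318 billion.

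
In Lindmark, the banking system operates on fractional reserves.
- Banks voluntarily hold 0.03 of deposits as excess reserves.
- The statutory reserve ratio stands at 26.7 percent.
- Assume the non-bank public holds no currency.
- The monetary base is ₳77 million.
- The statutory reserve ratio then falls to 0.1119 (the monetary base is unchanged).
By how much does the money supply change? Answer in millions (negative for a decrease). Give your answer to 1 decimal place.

₳283.4 million

Initially m₁ = 1 / (0.267 + 0.03) ≈ 3.3670, so M₁ = 3.3670 × 77 = 259.259 million.
After the change m₂ = 1 / (0.1119 + 0.03) ≈ 7.0472, so M₂ = 7.0472 × 77 = 542.6344 million.
ΔM = M₂ − M₁ = 542.6344 − 259.259 = 283.3754 million.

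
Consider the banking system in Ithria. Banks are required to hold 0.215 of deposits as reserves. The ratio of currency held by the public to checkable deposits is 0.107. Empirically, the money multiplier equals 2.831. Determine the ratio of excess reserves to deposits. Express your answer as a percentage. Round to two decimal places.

Using m = 2.831. Since m = (1 + c)/(c + rr + e), the denominator satisfies c + rr + e = (1 + c)/m = (1 + 0.107) / 2.831 ≈ 0.391028.
With c = 0.107 and rr = 0.215, the ratio of excess reserves to deposits is 0.391028 − 0.107 − 0.215 = 0.069028.

6.90%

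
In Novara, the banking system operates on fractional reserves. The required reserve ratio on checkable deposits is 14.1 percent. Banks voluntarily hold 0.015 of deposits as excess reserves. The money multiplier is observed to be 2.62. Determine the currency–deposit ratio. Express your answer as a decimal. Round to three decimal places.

0.365

Using m = 2.62. From m = (1 + c)/(c + rr + e), rearranging gives 1 + c = m·(c + rr + e), so c·(1 − m) = m·(rr + e) − 1.
Hence c = [m·(rr + e) − 1]/(1 − m) = [2.62 × (0.141 + 0.015) − 1] / (1 − 2.62) ≈ 0.364988.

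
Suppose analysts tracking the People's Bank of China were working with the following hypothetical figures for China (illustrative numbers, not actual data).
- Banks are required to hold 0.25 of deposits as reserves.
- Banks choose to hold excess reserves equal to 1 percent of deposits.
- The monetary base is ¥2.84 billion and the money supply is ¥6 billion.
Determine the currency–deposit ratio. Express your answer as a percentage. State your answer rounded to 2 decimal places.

Using m = M/MB = 6/2.84 ≈ 2.112676. From m = (1 + c)/(c + rr + e), rearranging gives 1 + c = m·(c + rr + e), so c·(1 − m) = m·(rr + e) − 1.
Hence c = [m·(rr + e) − 1]/(1 − m) = [2.112676 × (0.25 + 0.01) − 1] / (1 − 2.112676) ≈ 0.405063.

40.51%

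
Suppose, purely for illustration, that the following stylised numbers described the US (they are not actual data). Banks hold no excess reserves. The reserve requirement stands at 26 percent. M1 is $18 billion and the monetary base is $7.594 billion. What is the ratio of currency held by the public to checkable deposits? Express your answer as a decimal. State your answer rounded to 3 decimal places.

Using m = M/MB = 18/7.594 ≈ 2.370292. From m = (1 + c)/(c + rr + e), rearranging gives 1 + c = m·(c + rr + e), so c·(1 − m) = m·(rr + e) − 1.
Hence c = [m·(rr + e) − 1]/(1 − m) = [2.370292 × (0.26 + 0) − 1] / (1 − 2.370292) ≈ 0.280031.

0.280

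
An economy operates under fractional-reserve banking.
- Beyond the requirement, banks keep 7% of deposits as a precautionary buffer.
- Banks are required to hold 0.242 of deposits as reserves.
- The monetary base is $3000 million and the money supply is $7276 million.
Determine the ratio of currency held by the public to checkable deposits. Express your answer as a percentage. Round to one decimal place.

17.1%

Using m = M/MB = 7276/3000 ≈ 2.425333. From m = (1 + c)/(c + rr + e), rearranging gives 1 + c = m·(c + rr + e), so c·(1 − m) = m·(rr + e) − 1.
Hence c = [m·(rr + e) − 1]/(1 − m) = [2.425333 × (0.242 + 0.07) − 1] / (1 − 2.425333) ≈ 0.170694.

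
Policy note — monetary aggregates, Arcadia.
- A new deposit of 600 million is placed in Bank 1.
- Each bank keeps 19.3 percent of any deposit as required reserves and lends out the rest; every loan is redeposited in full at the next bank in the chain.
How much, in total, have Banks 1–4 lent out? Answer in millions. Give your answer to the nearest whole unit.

1445 million

Bank i lends (1 − rr)^i of the original deposit: Bank 1 lends 600·0.8070 = 484.2000, Bank 2 lends 600·0.8070² = 390.7494, and so on.
Summing a geometric series: total = 600·[0.8070·(1 − 0.8070^4) / (1 − 0.8070)] ≈ 1444.7593 million.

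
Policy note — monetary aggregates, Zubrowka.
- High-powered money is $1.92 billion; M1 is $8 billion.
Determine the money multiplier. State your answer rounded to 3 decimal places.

4.167

The money multiplier is m = M / MB = 8 / 1.92 ≈ 4.16667.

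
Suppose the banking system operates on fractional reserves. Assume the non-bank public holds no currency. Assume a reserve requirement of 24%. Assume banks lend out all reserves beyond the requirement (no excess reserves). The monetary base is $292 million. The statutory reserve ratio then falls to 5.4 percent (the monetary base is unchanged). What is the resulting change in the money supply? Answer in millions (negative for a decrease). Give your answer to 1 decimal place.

$4190.7 million

Initially m₁ = 1 / (0.24) ≈ 4.16667, so M₁ = 4.16667 × 292 ≈ 1216.6676 million.
After the change m₂ = 1 / (0.054) ≈ 18.51852, so M₂ = 18.51852 × 292 ≈ 5407.4078 million.
ΔM = M₂ − M₁ = 5407.4078 − 1216.6676 = 4190.7402 million.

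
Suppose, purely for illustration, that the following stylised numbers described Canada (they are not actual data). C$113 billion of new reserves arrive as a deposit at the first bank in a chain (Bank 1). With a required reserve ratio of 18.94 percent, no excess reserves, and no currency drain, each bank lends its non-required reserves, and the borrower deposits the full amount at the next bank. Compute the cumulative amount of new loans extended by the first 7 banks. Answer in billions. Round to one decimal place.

C$372.4 billion

Bank i lends (1 − rr)^i of the original deposit: Bank 1 lends 113·0.8106 = 91.5978, Bank 2 lends 113·0.8106² ≈ 74.2492, and so on.
Summing a geometric series: total = 113·[0.8106·(1 − 0.8106^7) / (1 − 0.8106)] ≈ 372.4090 billion.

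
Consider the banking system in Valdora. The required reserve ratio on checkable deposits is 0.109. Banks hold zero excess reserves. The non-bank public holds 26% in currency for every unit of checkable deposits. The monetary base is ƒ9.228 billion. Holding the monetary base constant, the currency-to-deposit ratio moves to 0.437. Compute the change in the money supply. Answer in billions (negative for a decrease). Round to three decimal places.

Initially m₁ = (1 + 0.26) / (0.109 + 0.26) ≈ 3.41463, so M₁ = 3.41463 × 9.228 ≈ 31.5102 billion.
After the change m₂ = (1 + 0.437) / (0.109 + 0.437) ≈ 2.63187, so M₂ = 2.63187 × 9.228 ≈ 24.2869 billion.
ΔM = M₂ − M₁ = 24.2869 − 31.5102 = -7.2233 billion.

-7.223 billion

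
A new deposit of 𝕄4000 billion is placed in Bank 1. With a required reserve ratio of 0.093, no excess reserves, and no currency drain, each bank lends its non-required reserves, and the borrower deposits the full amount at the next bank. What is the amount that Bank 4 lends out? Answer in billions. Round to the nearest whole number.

𝕄2707 billion

Each bank lends a fraction (1 − rr) = 0.9070 of the deposit it receives, so Bank 4 receives 4000·0.9070^3 and lends 4000·0.9070^4 ≈ 2707.0055 billion.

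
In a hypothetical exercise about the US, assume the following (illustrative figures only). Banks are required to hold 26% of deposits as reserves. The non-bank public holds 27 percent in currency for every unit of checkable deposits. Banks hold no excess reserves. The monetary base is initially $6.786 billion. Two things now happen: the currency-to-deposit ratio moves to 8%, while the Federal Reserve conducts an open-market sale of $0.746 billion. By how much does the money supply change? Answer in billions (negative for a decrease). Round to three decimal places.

$2.925 billion

Before: m₁ = (1 + 0.27) / (0.26 + 0.27) ≈ 2.39623, MB₁ = 6.786, so M₁ = 2.39623 × 6.786 ≈ 16.2608 billion.
After: m₂ = (1 + 0.08) / (0.26 + 0.08) ≈ 3.17647, MB₂ = 6.786 − 0.746 = 6.04, so M₂ = 3.17647 × 6.04 ≈ 19.1859 billion.
ΔM = M₂ − M₁ = 19.1859 − 16.2608 = 2.9251 billion.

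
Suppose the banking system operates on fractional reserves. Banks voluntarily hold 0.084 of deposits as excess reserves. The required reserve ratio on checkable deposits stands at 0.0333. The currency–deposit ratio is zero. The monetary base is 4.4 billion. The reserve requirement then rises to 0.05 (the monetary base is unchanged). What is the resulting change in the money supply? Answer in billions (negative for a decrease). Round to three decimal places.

-4.675 billion

Initially m₁ = 1 / (0.0333 + 0.084) ≈ 8.52515, so M₁ = 8.52515 × 4.4 ≈ 37.5107 billion.
After the change m₂ = 1 / (0.05 + 0.084) ≈ 7.46269, so M₂ = 7.46269 × 4.4 ≈ 32.8358 billion.
ΔM = M₂ − M₁ = 32.8358 − 37.5107 = -4.6749 billion.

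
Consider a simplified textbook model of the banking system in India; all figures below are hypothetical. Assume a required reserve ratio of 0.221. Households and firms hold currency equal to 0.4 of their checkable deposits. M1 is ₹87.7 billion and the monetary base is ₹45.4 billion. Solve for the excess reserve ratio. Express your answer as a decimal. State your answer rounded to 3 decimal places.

Using m = M/MB = 87.7/45.4 ≈ 1.931718. Since m = (1 + c)/(c + rr + e), the denominator satisfies c + rr + e = (1 + c)/m = (1 + 0.4) / 1.931718 ≈ 0.724743.
With c = 0.4 and rr = 0.221, the excess reserve ratio is 0.724743 − 0.4 − 0.221 = 0.103743.

0.104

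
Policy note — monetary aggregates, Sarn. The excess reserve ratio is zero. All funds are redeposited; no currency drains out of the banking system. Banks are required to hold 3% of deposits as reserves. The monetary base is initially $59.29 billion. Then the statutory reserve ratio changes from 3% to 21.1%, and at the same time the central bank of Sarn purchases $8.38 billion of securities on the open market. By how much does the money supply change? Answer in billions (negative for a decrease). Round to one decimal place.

Before: m₁ = 1 / (0.03) ≈ 33.3333, MB₁ = 59.29, so M₁ = 33.3333 × 59.29 ≈ 1976.3314 billion.
After: m₂ = 1 / (0.211) ≈ 4.7393, MB₂ = 59.29 + 8.38 = 67.67, so M₂ = 4.7393 × 67.67 ≈ 320.7084 billion.
ΔM = M₂ − M₁ = 320.7084 − 1976.3314 = -1655.623 billion.

-1655.6 billion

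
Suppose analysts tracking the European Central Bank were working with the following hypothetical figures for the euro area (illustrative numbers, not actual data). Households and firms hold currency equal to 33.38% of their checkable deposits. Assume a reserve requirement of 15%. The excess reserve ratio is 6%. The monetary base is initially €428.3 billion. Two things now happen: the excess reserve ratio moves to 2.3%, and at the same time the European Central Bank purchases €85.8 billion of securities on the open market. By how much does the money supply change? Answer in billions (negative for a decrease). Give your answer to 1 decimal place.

€302.5 billion

Before: m₁ = (1 + 0.3338) / (0.15 + 0.06 + 0.3338) ≈ 2.45274, MB₁ = 428.3, so M₁ = 2.45274 × 428.3 ≈ 1050.5085 billion.
After: m₂ = (1 + 0.3338) / (0.15 + 0.023 + 0.3338) ≈ 2.63181, MB₂ = 428.3 + 85.8 = 514.1, so M₂ = 2.63181 × 514.1 ≈ 1353.0135 billion.
ΔM = M₂ − M₁ = 1353.0135 − 1050.5085 = 302.505 billion.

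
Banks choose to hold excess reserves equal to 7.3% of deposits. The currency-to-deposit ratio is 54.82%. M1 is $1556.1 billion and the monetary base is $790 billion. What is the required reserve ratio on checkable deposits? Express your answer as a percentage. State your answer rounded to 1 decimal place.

16.5%

Using m = M/MB = 1556.1/790 ≈ 1.969747. Since m = (1 + c)/(c + rr + e), the denominator satisfies c + rr + e = (1 + c)/m = (1 + 0.5482) / 1.969747 ≈ 0.785989.
With c = 0.5482 and e = 0.073, the required reserve ratio on checkable deposits is 0.785989 − 0.5482 − 0.073 = 0.164789.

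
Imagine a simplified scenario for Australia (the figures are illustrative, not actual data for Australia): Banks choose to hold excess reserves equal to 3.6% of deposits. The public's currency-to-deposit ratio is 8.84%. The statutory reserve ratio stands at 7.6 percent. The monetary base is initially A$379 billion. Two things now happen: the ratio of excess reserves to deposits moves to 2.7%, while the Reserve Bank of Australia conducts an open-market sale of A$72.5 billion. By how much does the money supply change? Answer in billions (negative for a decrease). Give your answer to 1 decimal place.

-315.5 billion

Before: m₁ = (1 + 0.0884) / (0.076 + 0.036 + 0.0884) ≈ 5.43114, MB₁ = 379, so M₁ = 5.43114 × 379 ≈ 2058.4021 billion.
After: m₂ = (1 + 0.0884) / (0.076 + 0.027 + 0.0884) ≈ 5.68652, MB₂ = 379 − 72.5 = 306.5, so M₂ = 5.68652 × 306.5 ≈ 1742.9184 billion.
ΔM = M₂ − M₁ = 1742.9184 − 2058.4021 = -315.4837 billion.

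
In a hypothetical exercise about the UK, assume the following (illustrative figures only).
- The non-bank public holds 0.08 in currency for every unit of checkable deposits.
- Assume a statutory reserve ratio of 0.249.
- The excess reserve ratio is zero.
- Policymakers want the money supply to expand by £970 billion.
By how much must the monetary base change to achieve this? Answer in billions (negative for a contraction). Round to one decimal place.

The money multiplier is m = (1 + c) / (rr + c) = (1 + 0.08) / (0.249 + 0.08) ≈ 3.28267.
ΔMB = ΔM / m = (+970) / 3.28267 ≈ 295.4912 billion.

£295.5 billion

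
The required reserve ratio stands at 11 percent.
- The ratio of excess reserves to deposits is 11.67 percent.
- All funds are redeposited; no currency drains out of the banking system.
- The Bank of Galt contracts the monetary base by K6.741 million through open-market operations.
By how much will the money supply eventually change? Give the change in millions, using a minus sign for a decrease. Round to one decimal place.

-29.7 million

The money multiplier is m = 1 / (rr + e) = 1 / (0.11 + 0.1167) ≈ 4.4111.
The sale removes 6.741 million of base, so ΔM = m × ΔMB = 4.4111 × (−6.741) ≈ -29.7352 million.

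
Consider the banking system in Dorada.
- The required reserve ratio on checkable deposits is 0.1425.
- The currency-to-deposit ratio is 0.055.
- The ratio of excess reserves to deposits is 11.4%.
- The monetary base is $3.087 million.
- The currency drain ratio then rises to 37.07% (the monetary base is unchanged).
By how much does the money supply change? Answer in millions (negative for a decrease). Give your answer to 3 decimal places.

Initially m₁ = (1 + 0.055) / (0.1425 + 0.114 + 0.055) ≈ 3.38684, so M₁ = 3.38684 × 3.087 ≈ 10.4552 million.
After the change m₂ = (1 + 0.3707) / (0.1425 + 0.114 + 0.3707) ≈ 2.18543, so M₂ = 2.18543 × 3.087 ≈ 6.7464 million.
ΔM = M₂ − M₁ = 6.7464 − 10.4552 = -3.7088 million.

-3.709 million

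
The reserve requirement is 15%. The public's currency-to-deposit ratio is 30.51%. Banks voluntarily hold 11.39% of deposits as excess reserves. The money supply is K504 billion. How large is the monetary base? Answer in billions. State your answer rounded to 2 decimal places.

The money multiplier is m = (1 + c) / (rr + e + c) = (1 + 0.3051) / (0.15 + 0.1139 + 0.3051) ≈ 2.293673.
MB = M / m = 504 / 2.293673 ≈ 219.7349 billion.

K219.73 billion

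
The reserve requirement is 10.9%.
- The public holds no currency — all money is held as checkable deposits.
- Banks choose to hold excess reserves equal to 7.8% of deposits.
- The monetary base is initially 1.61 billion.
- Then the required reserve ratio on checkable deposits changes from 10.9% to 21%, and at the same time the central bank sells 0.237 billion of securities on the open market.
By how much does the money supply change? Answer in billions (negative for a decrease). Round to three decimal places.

Before: m₁ = 1 / (0.109 + 0.078) ≈ 5.34759, MB₁ = 1.61, so M₁ = 5.34759 × 1.61 ≈ 8.6096 billion.
After: m₂ = 1 / (0.21 + 0.078) ≈ 3.47222, MB₂ = 1.61 − 0.237 = 1.373, so M₂ = 3.47222 × 1.373 ≈ 4.7674 billion.
ΔM = M₂ − M₁ = 4.7674 − 8.6096 = -3.8422 billion.

-3.842 billion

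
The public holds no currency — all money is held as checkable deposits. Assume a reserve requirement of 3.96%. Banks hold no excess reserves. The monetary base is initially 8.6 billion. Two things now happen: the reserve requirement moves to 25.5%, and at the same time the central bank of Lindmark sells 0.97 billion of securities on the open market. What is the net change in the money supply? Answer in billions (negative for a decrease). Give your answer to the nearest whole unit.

Before: m₁ = 1 / (0.0396) ≈ 25.2525, MB₁ = 8.6, so M₁ = 25.2525 × 8.6 = 217.1715 billion.
After: m₂ = 1 / (0.255) ≈ 3.9216, MB₂ = 8.6 − 0.97 = 7.63, so M₂ = 3.9216 × 7.63 ≈ 29.9218 billion.
ΔM = M₂ − M₁ = 29.9218 − 217.1715 = -187.2497 billion.

-187 billion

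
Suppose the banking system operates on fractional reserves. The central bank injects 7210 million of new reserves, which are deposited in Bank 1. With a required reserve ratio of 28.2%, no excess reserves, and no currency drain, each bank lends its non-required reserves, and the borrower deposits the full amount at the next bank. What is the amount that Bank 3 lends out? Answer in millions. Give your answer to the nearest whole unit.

Each bank lends a fraction (1 − rr) = 0.7180 of the deposit it receives, so Bank 3 receives 7210·0.7180^2 and lends 7210·0.7180^3 ≈ 2668.7543 million.

2669 million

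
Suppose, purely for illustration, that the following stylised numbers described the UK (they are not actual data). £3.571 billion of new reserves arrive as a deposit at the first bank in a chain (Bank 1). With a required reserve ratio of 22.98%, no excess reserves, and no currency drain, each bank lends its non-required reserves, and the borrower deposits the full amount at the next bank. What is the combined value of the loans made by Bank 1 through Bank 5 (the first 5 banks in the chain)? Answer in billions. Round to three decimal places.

Bank i lends (1 − rr)^i of the original deposit: Bank 1 lends 3.571·0.7702 ≈ 2.7504, Bank 2 lends 3.571·0.7702² ≈ 2.1183, and so on.
Summing a geometric series: total = 3.571·[0.7702·(1 − 0.7702^5) / (1 − 0.7702)] ≈ 8.7247 billion.

£8.725 billion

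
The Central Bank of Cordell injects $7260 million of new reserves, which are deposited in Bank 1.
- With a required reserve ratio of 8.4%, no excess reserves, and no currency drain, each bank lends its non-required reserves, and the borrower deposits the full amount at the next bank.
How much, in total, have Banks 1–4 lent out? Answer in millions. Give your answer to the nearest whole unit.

$23433 million

Bank i lends (1 − rr)^i of the original deposit: Bank 1 lends 7260·0.9160 = 6650.1600, Bank 2 lends 7260·0.9160² ≈ 6091.5466, and so on.
Summing a geometric series: total = 7260·[0.9160·(1 − 0.9160^4) / (1 − 0.9160)] ≈ 23432.7119 million.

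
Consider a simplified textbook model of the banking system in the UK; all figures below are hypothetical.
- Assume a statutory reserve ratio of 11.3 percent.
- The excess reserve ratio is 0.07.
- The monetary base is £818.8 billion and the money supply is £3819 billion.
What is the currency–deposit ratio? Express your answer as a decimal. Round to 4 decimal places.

Using m = M/MB = 3819/818.8 ≈ 4.664143. From m = (1 + c)/(c + rr + e), rearranging gives 1 + c = m·(c + rr + e), so c·(1 − m) = m·(rr + e) − 1.
Hence c = [m·(rr + e) − 1]/(1 − m) = [4.664143 × (0.113 + 0.07) − 1] / (1 − 4.664143) ≈ 0.039972.

0.0400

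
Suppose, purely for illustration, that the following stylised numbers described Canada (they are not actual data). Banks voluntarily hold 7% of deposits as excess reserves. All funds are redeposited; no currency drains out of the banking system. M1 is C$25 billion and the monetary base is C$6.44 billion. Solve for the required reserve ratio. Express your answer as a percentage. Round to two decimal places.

Using m = M/MB = 25/6.44 ≈ 3.881988. Since m = (1 + c)/(c + rr + e), the denominator satisfies c + rr + e = (1 + c)/m = (1 + 0) / 3.881988 ≈ 0.257600.
With c = 0 and e = 0.07, the required reserve ratio is 0.257600 − 0 − 0.07 = 0.1876.

18.76%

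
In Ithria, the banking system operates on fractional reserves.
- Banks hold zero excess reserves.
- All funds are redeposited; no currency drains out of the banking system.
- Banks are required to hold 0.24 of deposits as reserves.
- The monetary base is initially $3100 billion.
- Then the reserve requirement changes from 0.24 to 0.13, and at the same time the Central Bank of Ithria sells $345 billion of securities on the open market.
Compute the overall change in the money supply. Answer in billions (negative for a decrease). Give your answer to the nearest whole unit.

$8276 billion

Before: m₁ = 1 / (0.24) ≈ 4.16667, MB₁ = 3100, so M₁ = 4.16667 × 3100 = 12916.677 billion.
After: m₂ = 1 / (0.13) ≈ 7.69231, MB₂ = 3100 − 345 = 2755, so M₂ = 7.69231 × 2755 ≈ 21192.3141 billion.
ΔM = M₂ − M₁ = 21192.3141 − 12916.677 = 8275.6371 billion.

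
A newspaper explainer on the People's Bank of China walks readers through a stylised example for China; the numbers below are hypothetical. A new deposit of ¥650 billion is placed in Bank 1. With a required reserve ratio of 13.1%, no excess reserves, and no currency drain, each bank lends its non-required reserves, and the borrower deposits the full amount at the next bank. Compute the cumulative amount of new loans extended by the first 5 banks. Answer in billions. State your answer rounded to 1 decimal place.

¥2175.0 billion

Bank i lends (1 − rr)^i of the original deposit: Bank 1 lends 650·0.8690 = 564.8500, Bank 2 lends 650·0.8690² ≈ 490.8546, and so on.
Summing a geometric series: total = 650·[0.8690·(1 − 0.8690^5) / (1 − 0.8690)] ≈ 2175.0476 billion.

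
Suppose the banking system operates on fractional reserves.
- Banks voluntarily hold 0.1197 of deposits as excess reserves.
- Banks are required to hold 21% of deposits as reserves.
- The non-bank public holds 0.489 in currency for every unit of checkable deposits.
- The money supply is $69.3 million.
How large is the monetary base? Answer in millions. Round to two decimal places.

The money multiplier is m = (1 + c) / (rr + e + c) = (1 + 0.489) / (0.21 + 0.1197 + 0.489) ≈ 1.81874.
MB = M / m = 69.3 / 1.81874 ≈ 38.1033 million.

$38.10 million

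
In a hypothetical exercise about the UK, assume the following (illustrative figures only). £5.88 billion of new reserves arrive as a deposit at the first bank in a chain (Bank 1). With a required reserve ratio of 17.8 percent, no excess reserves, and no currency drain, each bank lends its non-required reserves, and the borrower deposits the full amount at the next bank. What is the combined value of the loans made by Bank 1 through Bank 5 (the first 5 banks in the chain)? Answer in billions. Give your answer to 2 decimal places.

£16.96 billion

Bank i lends (1 − rr)^i of the original deposit: Bank 1 lends 5.88·0.8220 ≈ 4.8334, Bank 2 lends 5.88·0.8220² ≈ 3.9730, and so on.
Summing a geometric series: total = 5.88·[0.8220·(1 − 0.8220^5) / (1 − 0.8220)] ≈ 16.9634 billion.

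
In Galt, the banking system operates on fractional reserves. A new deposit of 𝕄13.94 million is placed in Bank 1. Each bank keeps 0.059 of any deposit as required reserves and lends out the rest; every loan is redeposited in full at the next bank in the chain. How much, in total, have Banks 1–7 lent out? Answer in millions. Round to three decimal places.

𝕄77.077 million

Bank i lends (1 − rr)^i of the original deposit: Bank 1 lends 13.94·0.9410 ≈ 13.1175, Bank 2 lends 13.94·0.9410² ≈ 12.3436, and so on.
Summing a geometric series: total = 13.94·[0.9410·(1 − 0.9410^7) / (1 − 0.9410)] ≈ 77.0773 million.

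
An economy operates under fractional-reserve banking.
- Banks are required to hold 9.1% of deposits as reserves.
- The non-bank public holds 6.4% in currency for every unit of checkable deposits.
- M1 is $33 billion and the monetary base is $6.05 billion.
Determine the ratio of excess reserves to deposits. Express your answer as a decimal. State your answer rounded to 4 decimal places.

0.0401

Using m = M/MB = 33/6.05 ≈ 5.454545. Since m = (1 + c)/(c + rr + e), the denominator satisfies c + rr + e = (1 + c)/m = (1 + 0.064) / 5.454545 ≈ 0.195067.
With c = 0.064 and rr = 0.091, the ratio of excess reserves to deposits is 0.195067 − 0.064 − 0.091 = 0.040067.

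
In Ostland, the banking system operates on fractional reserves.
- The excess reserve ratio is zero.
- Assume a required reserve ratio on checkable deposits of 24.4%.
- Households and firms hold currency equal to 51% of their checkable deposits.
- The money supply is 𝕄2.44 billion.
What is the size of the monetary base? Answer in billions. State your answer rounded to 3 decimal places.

The money multiplier is m = (1 + c) / (rr + c) = (1 + 0.51) / (0.244 + 0.51) ≈ 2.00265.
MB = M / m = 2.44 / 2.00265 ≈ 1.2184 billion.

𝕄1.218 billion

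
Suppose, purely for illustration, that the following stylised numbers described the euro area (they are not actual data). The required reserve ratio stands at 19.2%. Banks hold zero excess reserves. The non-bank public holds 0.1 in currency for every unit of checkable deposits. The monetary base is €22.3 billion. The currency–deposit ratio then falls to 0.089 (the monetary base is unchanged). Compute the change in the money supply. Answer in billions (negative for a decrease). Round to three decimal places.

Initially m₁ = (1 + 0.1) / (0.192 + 0.1) ≈ 3.767123, so M₁ = 3.767123 × 22.3 ≈ 84.0068 billion.
After the change m₂ = (1 + 0.089) / (0.192 + 0.089) ≈ 3.875445, so M₂ = 3.875445 × 22.3 ≈ 86.4224 billion.
ΔM = M₂ − M₁ = 86.4224 − 84.0068 = 2.4156 billion.

€2.416 billion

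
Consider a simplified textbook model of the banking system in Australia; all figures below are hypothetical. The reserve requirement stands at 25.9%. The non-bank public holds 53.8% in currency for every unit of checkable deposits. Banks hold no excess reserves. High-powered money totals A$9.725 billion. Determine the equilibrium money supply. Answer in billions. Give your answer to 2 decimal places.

A$18.77 billion

The money multiplier is m = (1 + c) / (rr + c) = (1 + 0.538) / (0.259 + 0.538) ≈ 1.9297.
So M = m × MB = 1.9297 × 9.725 ≈ 18.7663 billion.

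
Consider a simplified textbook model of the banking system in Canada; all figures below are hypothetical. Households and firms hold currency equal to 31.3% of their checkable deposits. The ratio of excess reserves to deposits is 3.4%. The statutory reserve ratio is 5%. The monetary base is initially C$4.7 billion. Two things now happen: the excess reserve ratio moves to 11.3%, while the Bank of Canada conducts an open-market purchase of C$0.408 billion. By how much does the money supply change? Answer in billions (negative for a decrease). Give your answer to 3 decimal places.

Before: m₁ = (1 + 0.313) / (0.05 + 0.034 + 0.313) ≈ 3.30730, MB₁ = 4.7, so M₁ = 3.30730 × 4.7 ≈ 15.5443 billion.
After: m₂ = (1 + 0.313) / (0.05 + 0.113 + 0.313) ≈ 2.75840, MB₂ = 4.7 + 0.408 = 5.108, so M₂ = 2.75840 × 5.108 ≈ 14.0899 billion.
ΔM = M₂ − M₁ = 14.0899 − 15.5443 = -1.4544 billion.

-1.454 billion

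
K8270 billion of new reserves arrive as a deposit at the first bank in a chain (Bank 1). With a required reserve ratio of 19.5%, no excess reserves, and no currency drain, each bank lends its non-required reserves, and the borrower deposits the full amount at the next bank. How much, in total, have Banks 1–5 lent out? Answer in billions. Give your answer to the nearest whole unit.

K22599 billion

Bank i lends (1 − rr)^i of the original deposit: Bank 1 lends 8270·0.8050 = 6657.3500, Bank 2 lends 8270·0.8050² ≈ 5359.1667, and so on.
Summing a geometric series: total = 8270·[0.8050·(1 − 0.8050^5) / (1 − 0.8050)] ≈ 22599.1836 billion.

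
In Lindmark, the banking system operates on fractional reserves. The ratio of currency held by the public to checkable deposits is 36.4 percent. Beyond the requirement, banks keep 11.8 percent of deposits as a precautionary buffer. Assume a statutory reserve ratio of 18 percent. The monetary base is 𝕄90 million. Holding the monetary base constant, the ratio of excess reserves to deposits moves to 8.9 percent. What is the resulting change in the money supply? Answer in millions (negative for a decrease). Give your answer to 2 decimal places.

𝕄8.50 million

Initially m₁ = (1 + 0.364) / (0.18 + 0.118 + 0.364) ≈ 2.06042, so M₁ = 2.06042 × 90 = 185.4378 million.
After the change m₂ = (1 + 0.364) / (0.18 + 0.089 + 0.364) ≈ 2.15482, so M₂ = 2.15482 × 90 = 193.9338 million.
ΔM = M₂ − M₁ = 193.9338 − 185.4378 = 8.496 million.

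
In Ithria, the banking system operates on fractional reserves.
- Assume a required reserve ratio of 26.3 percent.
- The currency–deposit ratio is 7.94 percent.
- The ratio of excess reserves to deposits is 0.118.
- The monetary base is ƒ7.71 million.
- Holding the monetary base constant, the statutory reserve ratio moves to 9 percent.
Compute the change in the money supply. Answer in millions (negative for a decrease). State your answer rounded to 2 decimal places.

Initially m₁ = (1 + 0.0794) / (0.263 + 0.118 + 0.0794) ≈ 2.3445, so M₁ = 2.3445 × 7.71 ≈ 18.0761 million.
After the change m₂ = (1 + 0.0794) / (0.09 + 0.118 + 0.0794) ≈ 3.7557, so M₂ = 3.7557 × 7.71 ≈ 28.9564 million.
ΔM = M₂ − M₁ = 28.9564 − 18.0761 = 10.8803 million.

ƒ10.88 million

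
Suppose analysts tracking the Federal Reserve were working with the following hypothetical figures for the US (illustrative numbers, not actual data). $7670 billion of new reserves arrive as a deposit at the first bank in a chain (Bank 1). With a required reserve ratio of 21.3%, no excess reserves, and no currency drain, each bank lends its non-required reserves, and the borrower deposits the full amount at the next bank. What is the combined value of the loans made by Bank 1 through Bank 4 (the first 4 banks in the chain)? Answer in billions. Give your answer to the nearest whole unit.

$17468 billion

Bank i lends (1 − rr)^i of the original deposit: Bank 1 lends 7670·0.7870 = 6036.2900, Bank 2 lends 7670·0.7870² ≈ 4750.5602, and so on.
Summing a geometric series: total = 7670·[0.7870·(1 − 0.7870^4) / (1 − 0.7870)] ≈ 17467.8909 billion.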